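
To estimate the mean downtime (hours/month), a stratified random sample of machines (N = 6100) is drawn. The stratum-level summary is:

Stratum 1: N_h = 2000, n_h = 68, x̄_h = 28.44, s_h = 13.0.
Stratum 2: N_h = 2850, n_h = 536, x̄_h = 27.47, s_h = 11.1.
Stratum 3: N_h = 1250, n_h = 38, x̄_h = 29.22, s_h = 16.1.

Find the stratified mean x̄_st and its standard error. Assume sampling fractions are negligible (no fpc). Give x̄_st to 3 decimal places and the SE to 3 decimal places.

x̄_st = Σ W_h x̄_h = (2000·28.44 + 2850·27.47 + 1250·29.22)/6100 = 28.14664
V̂(x̄_st) = Σ W_h² s_h²/n_h, with W_h = N_h/N and N = 6100:
  stratum 1: (2000/6100)²·13.0²/68 = 0.267164
  stratum 2: (2850/6100)²·11.1²/536 = 0.0501778
  stratum 3: (1250/6100)²·16.1²/38 = 0.286437
V̂(x̄_st) = 0.603778
SE(x̄_st) = √0.603778 = 0.777032

x̄_st ≈ 28.147, SE ≈ 0.777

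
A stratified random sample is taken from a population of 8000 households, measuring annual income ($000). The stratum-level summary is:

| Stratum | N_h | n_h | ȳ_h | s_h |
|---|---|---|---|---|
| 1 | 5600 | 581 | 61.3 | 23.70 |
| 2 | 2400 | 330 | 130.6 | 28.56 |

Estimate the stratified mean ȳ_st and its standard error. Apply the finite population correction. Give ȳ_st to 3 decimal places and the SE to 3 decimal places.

ȳ_st ≈ 82.090, SE ≈ 0.785

ȳ_st = Σ W_h ȳ_h = (5600·61.3 + 2400·130.6)/8000 = 82.09000
V̂(ȳ_st) = Σ W_h² (1 − n_h/N_h) s_h²/n_h, with W_h = N_h/N and N = 8000:
  stratum 1: (5600/8000)²·(1 − 581/5600)·23.70²/581 = 0.424567
  stratum 2: (2400/8000)²·(1 − 330/2400)·28.56²/330 = 0.191869
V̂(ȳ_st) = 0.616435
SE(ȳ_st) = √0.616435 = 0.785134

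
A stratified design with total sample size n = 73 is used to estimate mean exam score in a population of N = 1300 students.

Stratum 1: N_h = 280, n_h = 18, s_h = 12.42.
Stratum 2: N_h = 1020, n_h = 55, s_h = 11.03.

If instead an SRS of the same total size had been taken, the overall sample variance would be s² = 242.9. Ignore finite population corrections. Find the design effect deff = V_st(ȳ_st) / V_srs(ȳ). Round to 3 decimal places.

V̂(ȳ_st) = Σ W_h² s_h²/n_h, with W_h = N_h/N and N = 1300:
  stratum 1: (280/1300)²·12.42²/18 = 0.397558
  stratum 2: (1020/1300)²·11.03²/55 = 1.36176
V_st = 1.75932
V_srs = s²/n = 242.9/73 = 3.3274
deff = V_st / V_srs = 1.75932/3.3274 = 0.5287

deff ≈ 0.529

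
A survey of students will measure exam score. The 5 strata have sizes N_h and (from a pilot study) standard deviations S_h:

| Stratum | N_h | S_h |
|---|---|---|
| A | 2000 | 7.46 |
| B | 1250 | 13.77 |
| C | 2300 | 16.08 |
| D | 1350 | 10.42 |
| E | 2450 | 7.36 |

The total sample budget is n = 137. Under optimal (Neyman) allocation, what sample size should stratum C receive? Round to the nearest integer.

Neyman allocation: n_h = n · N_h S_h / Σ N_i S_i, with n = 137.
  stratum A: N_h·S_h = 2000·7.46 = 14920.00
  stratum B: N_h·S_h = 1250·13.77 = 17212.50
  stratum C: N_h·S_h = 2300·16.08 = 36984.00
  stratum D: N_h·S_h = 1350·10.42 = 14067.00
  stratum E: N_h·S_h = 2450·7.36 = 18032.00
Σ N_h S_h = 101215.50
n for stratum C = 137·36984.00/101215.50 = 50.060 → 50

50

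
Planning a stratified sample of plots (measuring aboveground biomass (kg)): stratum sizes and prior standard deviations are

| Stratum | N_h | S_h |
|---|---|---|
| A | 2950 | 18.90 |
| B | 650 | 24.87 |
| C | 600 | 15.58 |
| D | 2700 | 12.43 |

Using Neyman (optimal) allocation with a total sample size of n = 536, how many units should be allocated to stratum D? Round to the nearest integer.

Neyman allocation: n_h = n · N_h S_h / Σ N_i S_i, with n = 536.
  stratum A: N_h·S_h = 2950·18.90 = 55755.00
  stratum B: N_h·S_h = 650·24.87 = 16165.50
  stratum C: N_h·S_h = 600·15.58 = 9348.00
  stratum D: N_h·S_h = 2700·12.43 = 33561.00
Σ N_h S_h = 114829.50
n for stratum D = 536·33561.00/114829.50 = 156.656 → 157

157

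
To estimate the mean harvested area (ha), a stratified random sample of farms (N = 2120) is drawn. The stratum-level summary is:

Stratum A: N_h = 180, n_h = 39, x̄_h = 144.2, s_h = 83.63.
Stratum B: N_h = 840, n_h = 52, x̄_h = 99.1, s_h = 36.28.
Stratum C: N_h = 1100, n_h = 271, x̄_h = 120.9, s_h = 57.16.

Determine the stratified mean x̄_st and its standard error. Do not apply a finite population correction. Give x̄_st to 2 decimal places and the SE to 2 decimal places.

x̄_st ≈ 114.24, SE ≈ 2.92

x̄_st = Σ W_h x̄_h = (180·144.2 + 840·99.1 + 1100·120.9)/2120 = 114.24057
V̂(x̄_st) = Σ W_h² s_h²/n_h, with W_h = N_h/N and N = 2120:
  stratum A: (180/2120)²·83.63²/39 = 1.2928
  stratum B: (840/2120)²·36.28²/52 = 3.97391
  stratum C: (1100/2120)²·57.16²/271 = 3.24585
V̂(x̄_st) = 8.51257
SE(x̄_st) = √8.51257 = 2.91763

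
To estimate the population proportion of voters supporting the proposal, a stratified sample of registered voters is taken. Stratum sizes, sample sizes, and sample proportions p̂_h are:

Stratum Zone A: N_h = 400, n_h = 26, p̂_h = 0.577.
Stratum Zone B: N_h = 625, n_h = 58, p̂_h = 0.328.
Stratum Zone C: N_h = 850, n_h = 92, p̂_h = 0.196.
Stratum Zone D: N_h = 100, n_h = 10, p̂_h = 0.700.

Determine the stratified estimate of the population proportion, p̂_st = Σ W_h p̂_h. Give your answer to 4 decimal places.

p̂_st ≈ 0.3405

N = 1975; stratum weights W_h = N_h/N.
p̂_st = Σ W_h p̂_h = (400·0.577 + 625·0.328 + 850·0.196 + 100·0.700)/1975 = 0.34046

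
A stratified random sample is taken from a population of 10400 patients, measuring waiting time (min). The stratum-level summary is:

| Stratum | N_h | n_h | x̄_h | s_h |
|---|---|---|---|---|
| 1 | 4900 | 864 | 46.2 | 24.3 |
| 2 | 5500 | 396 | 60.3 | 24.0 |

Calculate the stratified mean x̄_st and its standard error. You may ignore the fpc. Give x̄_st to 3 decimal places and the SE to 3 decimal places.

x̄_st ≈ 53.657, SE ≈ 0.747

x̄_st = Σ W_h x̄_h = (4900·46.2 + 5500·60.3)/10400 = 53.65673
V̂(x̄_st) = Σ W_h² s_h²/n_h, with W_h = N_h/N and N = 10400:
  stratum 1: (4900/10400)²·24.3²/864 = 0.151714
  stratum 2: (5500/10400)²·24.0²/396 = 0.406805
V̂(x̄_st) = 0.558518
SE(x̄_st) = √0.558518 = 0.747341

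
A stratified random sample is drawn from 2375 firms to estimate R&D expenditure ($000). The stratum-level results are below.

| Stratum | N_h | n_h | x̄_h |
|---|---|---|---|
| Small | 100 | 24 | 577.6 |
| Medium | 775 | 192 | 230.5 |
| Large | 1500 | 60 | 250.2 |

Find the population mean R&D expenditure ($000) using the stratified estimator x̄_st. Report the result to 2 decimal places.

x̄_st ≈ 257.56

N = Σ N_h = 2375. Stratum weights W_h = N_h/N.
x̄_st = (100·577.6 + 775·230.5 + 1500·250.2) / 2375 = 257.5568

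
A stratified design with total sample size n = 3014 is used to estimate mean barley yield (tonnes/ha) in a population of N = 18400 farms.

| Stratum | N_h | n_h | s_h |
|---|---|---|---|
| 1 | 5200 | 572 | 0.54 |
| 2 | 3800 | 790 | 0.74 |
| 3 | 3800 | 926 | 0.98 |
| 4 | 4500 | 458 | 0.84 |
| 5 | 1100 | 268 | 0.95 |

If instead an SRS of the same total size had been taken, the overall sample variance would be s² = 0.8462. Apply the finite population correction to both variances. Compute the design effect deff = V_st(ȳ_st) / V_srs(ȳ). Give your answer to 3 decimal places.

deff ≈ 0.788

V̂(ȳ_st) = Σ W_h² (1 − n_h/N_h) s_h²/n_h, with W_h = N_h/N and N = 18400:
  stratum 1: (5200/18400)²·(1 − 572/5200)·0.54²/572 = 3.6237e-05
  stratum 2: (3800/18400)²·(1 − 790/3800)·0.74²/790 = 2.34181e-05
  stratum 3: (3800/18400)²·(1 − 926/3800)·0.98²/926 = 3.34561e-05
  stratum 4: (4500/18400)²·(1 − 458/4500)·0.84²/458 = 8.27687e-05
  stratum 5: (1100/18400)²·(1 − 268/1100)·0.95²/268 = 9.10317e-06
V_st = 0.000184983
V_srs = (1 − 3014/18400)·0.8462/3014 = 0.000234767
deff = V_st / V_srs = 0.000184983/0.000234767 = 0.7879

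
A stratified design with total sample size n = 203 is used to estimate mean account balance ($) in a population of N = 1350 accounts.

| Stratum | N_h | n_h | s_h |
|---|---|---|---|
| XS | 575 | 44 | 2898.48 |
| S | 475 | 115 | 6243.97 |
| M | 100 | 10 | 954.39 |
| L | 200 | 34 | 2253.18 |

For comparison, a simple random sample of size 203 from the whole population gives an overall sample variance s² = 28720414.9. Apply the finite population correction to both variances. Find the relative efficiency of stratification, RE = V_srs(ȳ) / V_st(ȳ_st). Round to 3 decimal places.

RE ≈ 1.795

V̂(ȳ_st) = Σ W_h² (1 − n_h/N_h) s_h²/n_h, with W_h = N_h/N and N = 1350:
  stratum XS: (575/1350)²·(1 − 44/575)·2898.48²/44 = 31987.7
  stratum S: (475/1350)²·(1 − 115/475)·6243.97²/115 = 31809.2
  stratum M: (100/1350)²·(1 − 10/100)·954.39²/10 = 449.808
  stratum L: (200/1350)²·(1 − 34/200)·2253.18²/34 = 2720.09
V_st = 66966.8
V_srs = (1 − 203/1350)·28720414.9/203 = 120205
Relative efficiency = V_srs / V_st = 120205/66966.8 = 1.7950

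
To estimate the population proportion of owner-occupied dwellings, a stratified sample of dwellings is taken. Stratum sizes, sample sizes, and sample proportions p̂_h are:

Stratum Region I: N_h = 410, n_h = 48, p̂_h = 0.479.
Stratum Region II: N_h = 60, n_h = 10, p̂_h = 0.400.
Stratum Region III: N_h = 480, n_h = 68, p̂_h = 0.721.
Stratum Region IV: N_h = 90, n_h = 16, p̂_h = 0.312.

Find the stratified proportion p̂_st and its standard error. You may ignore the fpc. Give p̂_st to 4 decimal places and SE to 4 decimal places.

p̂_st ≈ 0.5717, SE ≈ 0.0408

N = 1040; stratum weights W_h = N_h/N.
p̂_st = Σ W_h p̂_h = (410·0.479 + 60·0.400 + 480·0.721 + 90·0.312)/1040 = 0.57168
V̂(p̂_st) = Σ W_h² p̂_h(1−p̂_h)/(n_h−1):
  stratum Region I: (410/1040)²·0.479·0.521/47 = 0.000825233
  stratum Region II: (60/1040)²·0.400·0.600/9 = 8.87574e-05
  stratum Region III: (480/1040)²·0.721·0.279/67 = 0.000639559
  stratum Region IV: (90/1040)²·0.312·0.688/15 = 0.000107169
V̂(p̂_st) = 0.00166072; SE = √V̂ = 0.0407519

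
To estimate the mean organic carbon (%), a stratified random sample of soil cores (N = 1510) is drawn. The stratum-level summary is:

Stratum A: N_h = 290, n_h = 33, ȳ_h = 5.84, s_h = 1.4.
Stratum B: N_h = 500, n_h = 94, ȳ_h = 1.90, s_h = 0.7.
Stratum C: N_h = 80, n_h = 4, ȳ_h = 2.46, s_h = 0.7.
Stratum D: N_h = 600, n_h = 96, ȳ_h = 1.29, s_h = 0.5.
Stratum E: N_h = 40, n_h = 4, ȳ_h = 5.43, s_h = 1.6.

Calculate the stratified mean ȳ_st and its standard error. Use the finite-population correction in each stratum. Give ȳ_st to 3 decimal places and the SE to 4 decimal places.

ȳ_st = Σ W_h ȳ_h = (290·5.84 + 500·1.90 + 80·2.46 + 600·1.29 + 40·5.43)/1510 = 2.53748
V̂(ȳ_st) = Σ W_h² (1 − n_h/N_h) s_h²/n_h, with W_h = N_h/N and N = 1510:
  stratum A: (290/1510)²·(1 − 33/290)·1.4²/33 = 0.00194142
  stratum B: (500/1510)²·(1 − 94/500)·0.7²/94 = 0.000464099
  stratum C: (80/1510)²·(1 − 4/80)·0.7²/4 = 0.000326652
  stratum D: (600/1510)²·(1 − 96/600)·0.5²/96 = 0.00034538
  stratum E: (40/1510)²·(1 − 4/40)·1.6²/4 = 0.000404193
V̂(ȳ_st) = 0.00348174
SE(ȳ_st) = √0.00348174 = 0.0590063

ȳ_st ≈ 2.537, SE ≈ 0.0590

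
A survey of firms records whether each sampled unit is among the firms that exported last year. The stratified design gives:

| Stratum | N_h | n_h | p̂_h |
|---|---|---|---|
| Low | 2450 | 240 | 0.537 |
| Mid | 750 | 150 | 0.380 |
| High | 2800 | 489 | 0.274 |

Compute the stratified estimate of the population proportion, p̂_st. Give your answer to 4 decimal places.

p̂_st ≈ 0.3946

N = 6000; stratum weights W_h = N_h/N.
p̂_st = Σ W_h p̂_h = (2450·0.537 + 750·0.380 + 2800·0.274)/6000 = 0.39464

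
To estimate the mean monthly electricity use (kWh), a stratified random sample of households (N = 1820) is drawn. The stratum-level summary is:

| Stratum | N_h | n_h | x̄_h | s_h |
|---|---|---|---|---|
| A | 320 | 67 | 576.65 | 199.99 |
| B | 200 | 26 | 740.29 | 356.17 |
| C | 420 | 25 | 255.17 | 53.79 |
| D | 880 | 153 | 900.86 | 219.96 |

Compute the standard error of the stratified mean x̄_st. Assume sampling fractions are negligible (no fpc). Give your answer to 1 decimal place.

SE(x̄_st) ≈ 12.5

V̂(x̄_st) = Σ W_h² s_h²/n_h, with W_h = N_h/N and N = 1820:
  stratum A: (320/1820)²·199.99²/67 = 18.4544
  stratum B: (200/1820)²·356.17²/26 = 58.9194
  stratum C: (420/1820)²·53.79²/25 = 6.16338
  stratum D: (880/1820)²·219.96²/153 = 73.9296
V̂(x̄_st) = 157.467
SE(x̄_st) = √157.467 = 12.5486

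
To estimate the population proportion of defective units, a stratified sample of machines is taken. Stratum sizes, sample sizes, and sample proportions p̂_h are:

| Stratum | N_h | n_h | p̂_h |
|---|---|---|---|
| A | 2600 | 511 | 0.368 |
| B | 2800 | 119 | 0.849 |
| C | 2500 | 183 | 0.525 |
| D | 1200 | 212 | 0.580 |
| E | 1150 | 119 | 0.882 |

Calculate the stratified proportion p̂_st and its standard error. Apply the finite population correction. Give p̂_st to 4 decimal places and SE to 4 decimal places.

p̂_st ≈ 0.6202, SE ≈ 0.0141

N = 10250; stratum weights W_h = N_h/N.
p̂_st = Σ W_h p̂_h = (2600·0.368 + 2800·0.849 + 2500·0.525 + 1200·0.580 + 1150·0.882)/10250 = 0.62018
V̂(p̂_st) = Σ W_h² (1 − n_h/N_h) p̂_h(1−p̂_h)/(n_h−1):
  stratum A: (2600/10250)²·(1 − 511/2600)·0.368·0.632/510 = 2.35754e-05
  stratum B: (2800/10250)²·(1 − 119/2800)·0.849·0.151/118 = 7.76265e-05
  stratum C: (2500/10250)²·(1 − 183/2500)·0.525·0.475/182 = 7.5544e-05
  stratum D: (1200/10250)²·(1 − 212/1200)·0.580·0.420/211 = 1.30282e-05
  stratum E: (1150/10250)²·(1 − 119/1150)·0.882·0.118/118 = 9.95354e-06
V̂(p̂_st) = 0.000199728; SE = √V̂ = 0.0141325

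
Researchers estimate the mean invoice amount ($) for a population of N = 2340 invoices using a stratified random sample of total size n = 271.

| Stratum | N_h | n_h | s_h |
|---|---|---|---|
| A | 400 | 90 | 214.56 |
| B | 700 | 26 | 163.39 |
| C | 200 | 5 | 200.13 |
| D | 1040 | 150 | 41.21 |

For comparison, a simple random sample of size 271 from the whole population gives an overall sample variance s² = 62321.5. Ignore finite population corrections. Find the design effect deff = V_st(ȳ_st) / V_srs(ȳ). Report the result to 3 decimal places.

V̂(ȳ_st) = Σ W_h² s_h²/n_h, with W_h = N_h/N and N = 2340:
  stratum A: (400/2340)²·214.56²/90 = 14.9466
  stratum B: (700/2340)²·163.39²/26 = 91.8844
  stratum C: (200/2340)²·200.13²/5 = 58.5171
  stratum D: (1040/2340)²·41.21²/150 = 2.2364
V_st = 167.585
V_srs = s²/n = 62321.5/271 = 229.969
deff = V_st / V_srs = 167.585/229.969 = 0.7287

deff ≈ 0.729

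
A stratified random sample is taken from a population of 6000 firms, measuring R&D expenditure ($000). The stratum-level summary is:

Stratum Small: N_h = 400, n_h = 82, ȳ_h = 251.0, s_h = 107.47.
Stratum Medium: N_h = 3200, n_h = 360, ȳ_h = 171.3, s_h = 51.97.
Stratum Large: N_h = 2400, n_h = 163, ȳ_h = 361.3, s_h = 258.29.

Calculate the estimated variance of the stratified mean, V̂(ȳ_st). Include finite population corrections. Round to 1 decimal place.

V̂(ȳ_st) = Σ W_h² (1 − n_h/N_h) s_h²/n_h, with W_h = N_h/N and N = 6000:
  stratum Small: (400/6000)²·(1 − 82/400)·107.47²/82 = 0.497674
  stratum Medium: (3200/6000)²·(1 − 360/3200)·51.97²/360 = 1.89395
  stratum Large: (2400/6000)²·(1 − 163/2400)·258.29²/163 = 61.0383
V̂(ȳ_st) = 63.4299

V̂(ȳ_st) ≈ 63.4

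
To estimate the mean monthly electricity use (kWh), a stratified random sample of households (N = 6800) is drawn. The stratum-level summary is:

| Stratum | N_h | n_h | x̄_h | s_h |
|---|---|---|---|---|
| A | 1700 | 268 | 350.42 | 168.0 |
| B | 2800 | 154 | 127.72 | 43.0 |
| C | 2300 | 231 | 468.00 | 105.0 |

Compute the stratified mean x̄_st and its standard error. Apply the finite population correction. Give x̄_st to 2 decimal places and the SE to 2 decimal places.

x̄_st = Σ W_h x̄_h = (1700·350.42 + 2800·127.72 + 2300·468.00)/6800 = 298.48971
V̂(x̄_st) = Σ W_h² (1 − n_h/N_h) s_h²/n_h, with W_h = N_h/N and N = 6800:
  stratum A: (1700/6800)²·(1 − 268/1700)·168.0²/268 = 5.54444
  stratum B: (2800/6800)²·(1 − 154/2800)·43.0²/154 = 1.92374
  stratum C: (2300/6800)²·(1 − 231/2300)·105.0²/231 = 4.91176
V̂(x̄_st) = 12.3799
SE(x̄_st) = √12.3799 = 3.51851

x̄_st ≈ 298.49, SE ≈ 3.52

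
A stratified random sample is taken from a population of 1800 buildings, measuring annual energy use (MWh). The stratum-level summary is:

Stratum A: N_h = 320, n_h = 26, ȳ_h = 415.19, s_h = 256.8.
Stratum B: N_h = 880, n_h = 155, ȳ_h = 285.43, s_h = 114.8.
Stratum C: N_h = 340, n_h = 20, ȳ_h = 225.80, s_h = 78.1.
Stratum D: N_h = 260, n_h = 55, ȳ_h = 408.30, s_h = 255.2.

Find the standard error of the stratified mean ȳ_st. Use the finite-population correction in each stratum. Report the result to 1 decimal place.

V̂(ȳ_st) = Σ W_h² (1 − n_h/N_h) s_h²/n_h, with W_h = N_h/N and N = 1800:
  stratum A: (320/1800)²·(1 − 26/320)·256.8²/26 = 73.6494
  stratum B: (880/1800)²·(1 − 155/880)·114.8²/155 = 16.7428
  stratum C: (340/1800)²·(1 − 20/340)·78.1²/20 = 10.2413
  stratum D: (260/1800)²·(1 − 55/260)·255.2²/55 = 19.4796
V̂(ȳ_st) = 120.113
SE(ȳ_st) = √120.113 = 10.9596

SE(ȳ_st) ≈ 11.0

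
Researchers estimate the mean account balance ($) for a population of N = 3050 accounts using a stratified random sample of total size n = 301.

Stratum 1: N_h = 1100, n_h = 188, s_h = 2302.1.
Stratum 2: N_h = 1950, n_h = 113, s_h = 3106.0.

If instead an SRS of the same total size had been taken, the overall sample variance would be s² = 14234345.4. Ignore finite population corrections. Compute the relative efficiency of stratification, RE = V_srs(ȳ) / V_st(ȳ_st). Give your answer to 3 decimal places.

V̂(ȳ_st) = Σ W_h² s_h²/n_h, with W_h = N_h/N and N = 3050:
  stratum 1: (1100/3050)²·2302.1²/188 = 3666.71
  stratum 2: (1950/3050)²·3106.0²/113 = 34897.5
V_st = 38564.2
V_srs = s²/n = 14234345.4/301 = 47290.2
Relative efficiency = V_srs / V_st = 47290.2/38564.2 = 1.2263

RE ≈ 1.226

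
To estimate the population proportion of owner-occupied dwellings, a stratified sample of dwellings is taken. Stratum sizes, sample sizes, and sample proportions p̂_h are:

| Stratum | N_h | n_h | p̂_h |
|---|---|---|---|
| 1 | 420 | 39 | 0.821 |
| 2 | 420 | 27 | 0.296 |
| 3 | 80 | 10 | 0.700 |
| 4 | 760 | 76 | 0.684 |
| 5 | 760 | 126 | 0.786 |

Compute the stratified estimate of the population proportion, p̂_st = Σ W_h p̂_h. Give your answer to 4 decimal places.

p̂_st ≈ 0.6731

N = 2440; stratum weights W_h = N_h/N.
p̂_st = Σ W_h p̂_h = (420·0.821 + 420·0.296 + 80·0.700 + 760·0.684 + 760·0.786)/2440 = 0.67309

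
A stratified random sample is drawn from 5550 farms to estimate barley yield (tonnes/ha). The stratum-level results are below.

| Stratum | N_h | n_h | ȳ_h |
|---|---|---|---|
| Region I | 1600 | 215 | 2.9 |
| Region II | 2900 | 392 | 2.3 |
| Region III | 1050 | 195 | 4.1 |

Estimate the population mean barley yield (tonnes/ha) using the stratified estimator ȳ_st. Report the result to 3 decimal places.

ȳ_st ≈ 2.814

N = Σ N_h = 5550. Stratum weights W_h = N_h/N.
ȳ_st = (1600·2.9 + 2900·2.3 + 1050·4.1) / 5550 = 2.81351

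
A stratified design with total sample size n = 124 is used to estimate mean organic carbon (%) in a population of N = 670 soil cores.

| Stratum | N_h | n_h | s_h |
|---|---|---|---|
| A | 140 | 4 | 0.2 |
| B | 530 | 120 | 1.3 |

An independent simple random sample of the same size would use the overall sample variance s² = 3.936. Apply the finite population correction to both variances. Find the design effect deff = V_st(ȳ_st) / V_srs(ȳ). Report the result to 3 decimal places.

V̂(ȳ_st) = Σ W_h² (1 − n_h/N_h) s_h²/n_h, with W_h = N_h/N and N = 670:
  stratum A: (140/670)²·(1 − 4/140)·0.2²/4 = 0.000424148
  stratum B: (530/670)²·(1 − 120/530)·1.3²/120 = 0.00681735
V_st = 0.0072415
V_srs = (1 − 124/670)·3.936/124 = 0.0258673
deff = V_st / V_srs = 0.0072415/0.0258673 = 0.2799

deff ≈ 0.280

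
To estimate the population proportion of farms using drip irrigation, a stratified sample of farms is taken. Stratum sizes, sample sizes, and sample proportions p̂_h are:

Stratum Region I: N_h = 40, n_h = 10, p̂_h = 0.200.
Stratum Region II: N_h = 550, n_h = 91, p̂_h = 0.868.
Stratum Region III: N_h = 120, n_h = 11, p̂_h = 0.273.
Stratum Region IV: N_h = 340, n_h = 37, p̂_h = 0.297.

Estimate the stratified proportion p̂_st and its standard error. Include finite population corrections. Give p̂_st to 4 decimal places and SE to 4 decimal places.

N = 1050; stratum weights W_h = N_h/N.
p̂_st = Σ W_h p̂_h = (40·0.200 + 550·0.868 + 120·0.273 + 340·0.297)/1050 = 0.58966
V̂(p̂_st) = Σ W_h² (1 − n_h/N_h) p̂_h(1−p̂_h)/(n_h−1):
  stratum Region I: (40/1050)²·(1 − 10/40)·0.200·0.800/9 = 1.935e-05
  stratum Region II: (550/1050)²·(1 − 91/550)·0.868·0.132/90 = 0.000291506
  stratum Region III: (120/1050)²·(1 − 11/120)·0.273·0.727/10 = 0.000235465
  stratum Region IV: (340/1050)²·(1 − 37/340)·0.297·0.703/36 = 0.000541941
V̂(p̂_st) = 0.00108826; SE = √V̂ = 0.0329888

p̂_st ≈ 0.5897, SE ≈ 0.0330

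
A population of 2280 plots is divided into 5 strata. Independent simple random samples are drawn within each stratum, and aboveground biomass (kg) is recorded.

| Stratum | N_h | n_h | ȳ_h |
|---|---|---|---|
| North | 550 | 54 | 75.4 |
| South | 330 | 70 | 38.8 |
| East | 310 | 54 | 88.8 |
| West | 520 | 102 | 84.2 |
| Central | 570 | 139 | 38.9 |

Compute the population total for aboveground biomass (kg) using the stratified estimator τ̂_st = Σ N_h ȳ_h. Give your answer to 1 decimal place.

τ̂_st ≈ 147759.0

τ̂_st = Σ N_h ȳ_h = 550·75.4 + 330·38.8 + 310·88.8 + 520·84.2 + 570·38.9 = 147759.0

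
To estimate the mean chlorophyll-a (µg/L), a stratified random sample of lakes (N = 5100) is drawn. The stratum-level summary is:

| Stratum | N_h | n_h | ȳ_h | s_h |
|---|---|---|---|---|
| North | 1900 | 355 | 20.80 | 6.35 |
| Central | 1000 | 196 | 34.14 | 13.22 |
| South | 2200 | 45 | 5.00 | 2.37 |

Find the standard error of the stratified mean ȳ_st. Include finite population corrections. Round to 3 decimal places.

SE(ȳ_st) ≈ 0.251

V̂(ȳ_st) = Σ W_h² (1 − n_h/N_h) s_h²/n_h, with W_h = N_h/N and N = 5100:
  stratum North: (1900/5100)²·(1 − 355/1900)·6.35²/355 = 0.0128192
  stratum Central: (1000/5100)²·(1 − 196/1000)·13.22²/196 = 0.0275627
  stratum South: (2200/5100)²·(1 − 45/2200)·2.37²/45 = 0.0227517
V̂(ȳ_st) = 0.0631336
SE(ȳ_st) = √0.0631336 = 0.251264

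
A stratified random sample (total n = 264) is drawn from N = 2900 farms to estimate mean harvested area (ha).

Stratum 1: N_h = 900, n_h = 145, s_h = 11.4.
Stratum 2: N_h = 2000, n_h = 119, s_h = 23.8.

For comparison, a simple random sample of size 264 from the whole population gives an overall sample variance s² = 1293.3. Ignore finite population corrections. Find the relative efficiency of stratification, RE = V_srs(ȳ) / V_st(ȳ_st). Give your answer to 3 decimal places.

V̂(ȳ_st) = Σ W_h² s_h²/n_h, with W_h = N_h/N and N = 2900:
  stratum 1: (900/2900)²·11.4²/145 = 0.0863238
  stratum 2: (2000/2900)²·23.8²/119 = 2.26397
V_st = 2.3503
V_srs = s²/n = 1293.3/264 = 4.89886
Relative efficiency = V_srs / V_st = 4.89886/2.3503 = 2.0844

RE ≈ 2.084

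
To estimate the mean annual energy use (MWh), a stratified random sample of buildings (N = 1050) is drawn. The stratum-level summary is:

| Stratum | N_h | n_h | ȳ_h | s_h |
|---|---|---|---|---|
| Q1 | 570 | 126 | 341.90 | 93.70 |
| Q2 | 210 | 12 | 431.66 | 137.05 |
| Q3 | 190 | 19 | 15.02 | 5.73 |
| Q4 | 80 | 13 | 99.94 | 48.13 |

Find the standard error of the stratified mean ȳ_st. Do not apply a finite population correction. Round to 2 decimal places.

SE(ȳ_st) ≈ 9.18

V̂(ȳ_st) = Σ W_h² s_h²/n_h, with W_h = N_h/N and N = 1050:
  stratum Q1: (570/1050)²·93.70²/126 = 20.5343
  stratum Q2: (210/1050)²·137.05²/12 = 62.609
  stratum Q3: (190/1050)²·5.73²/19 = 0.0565828
  stratum Q4: (80/1050)²·48.13²/13 = 1.0344
V̂(ȳ_st) = 84.2343
SE(ȳ_st) = √84.2343 = 9.17792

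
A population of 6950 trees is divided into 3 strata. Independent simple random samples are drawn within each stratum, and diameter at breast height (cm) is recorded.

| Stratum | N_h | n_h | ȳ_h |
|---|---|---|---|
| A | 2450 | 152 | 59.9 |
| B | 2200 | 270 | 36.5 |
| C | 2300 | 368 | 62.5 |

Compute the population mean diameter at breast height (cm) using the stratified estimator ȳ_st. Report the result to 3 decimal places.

ȳ_st ≈ 53.353

N = Σ N_h = 6950. Stratum weights W_h = N_h/N.
ȳ_st = (2450·59.9 + 2200·36.5 + 2300·62.5) / 6950 = 53.35324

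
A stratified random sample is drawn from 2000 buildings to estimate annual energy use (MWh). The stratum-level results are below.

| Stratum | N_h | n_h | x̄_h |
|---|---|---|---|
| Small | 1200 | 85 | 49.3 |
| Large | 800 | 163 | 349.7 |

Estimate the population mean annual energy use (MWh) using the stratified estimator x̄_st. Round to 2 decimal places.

N = Σ N_h = 2000. Stratum weights W_h = N_h/N.
x̄_st = (1200·49.3 + 800·349.7) / 2000 = 169.4600

x̄_st ≈ 169.46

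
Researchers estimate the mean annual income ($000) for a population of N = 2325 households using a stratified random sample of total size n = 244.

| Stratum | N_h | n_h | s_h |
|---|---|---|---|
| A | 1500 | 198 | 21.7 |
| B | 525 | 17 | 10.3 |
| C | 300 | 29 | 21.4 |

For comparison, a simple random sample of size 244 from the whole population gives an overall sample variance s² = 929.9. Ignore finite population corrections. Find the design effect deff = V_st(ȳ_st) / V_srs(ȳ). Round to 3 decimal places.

deff ≈ 0.412

V̂(ȳ_st) = Σ W_h² s_h²/n_h, with W_h = N_h/N and N = 2325:
  stratum A: (1500/2325)²·21.7²/198 = 0.989899
  stratum B: (525/2325)²·10.3²/17 = 0.318199
  stratum C: (300/2325)²·21.4²/29 = 0.262922
V_st = 1.57102
V_srs = s²/n = 929.9/244 = 3.81107
deff = V_st / V_srs = 1.57102/3.81107 = 0.4122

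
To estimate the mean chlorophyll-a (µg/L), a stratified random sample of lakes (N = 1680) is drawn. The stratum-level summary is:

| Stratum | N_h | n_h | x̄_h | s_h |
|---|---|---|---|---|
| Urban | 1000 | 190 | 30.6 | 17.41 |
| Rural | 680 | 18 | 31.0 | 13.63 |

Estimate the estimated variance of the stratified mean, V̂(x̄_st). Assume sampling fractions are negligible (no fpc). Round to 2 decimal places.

V̂(x̄_st) = Σ W_h² s_h²/n_h, with W_h = N_h/N and N = 1680:
  stratum Urban: (1000/1680)²·17.41²/190 = 0.56523
  stratum Rural: (680/1680)²·13.63²/18 = 1.6909
V̂(x̄_st) = 2.25613

V̂(x̄_st) ≈ 2.26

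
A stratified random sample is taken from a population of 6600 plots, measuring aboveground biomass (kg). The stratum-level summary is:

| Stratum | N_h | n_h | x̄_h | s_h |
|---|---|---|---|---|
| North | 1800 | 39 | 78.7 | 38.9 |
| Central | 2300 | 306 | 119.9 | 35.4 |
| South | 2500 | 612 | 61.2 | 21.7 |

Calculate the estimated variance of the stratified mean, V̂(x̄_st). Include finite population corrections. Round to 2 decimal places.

V̂(x̄_st) = Σ W_h² (1 − n_h/N_h) s_h²/n_h, with W_h = N_h/N and N = 6600:
  stratum North: (1800/6600)²·(1 − 39/1800)·38.9²/39 = 2.82344
  stratum Central: (2300/6600)²·(1 − 306/2300)·35.4²/306 = 0.431172
  stratum South: (2500/6600)²·(1 − 612/2500)·21.7²/612 = 0.0833724
V̂(x̄_st) = 3.33798

V̂(x̄_st) ≈ 3.34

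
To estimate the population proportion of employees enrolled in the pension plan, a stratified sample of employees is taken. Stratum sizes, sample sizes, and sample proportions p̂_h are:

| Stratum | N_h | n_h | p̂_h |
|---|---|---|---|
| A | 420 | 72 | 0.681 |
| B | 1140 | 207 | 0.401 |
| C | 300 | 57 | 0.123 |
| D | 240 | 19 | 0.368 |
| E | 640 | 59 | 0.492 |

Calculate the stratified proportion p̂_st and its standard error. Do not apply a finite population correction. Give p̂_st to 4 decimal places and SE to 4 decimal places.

p̂_st ≈ 0.4318, SE ≈ 0.0251

N = 2740; stratum weights W_h = N_h/N.
p̂_st = Σ W_h p̂_h = (420·0.681 + 1140·0.401 + 300·0.123 + 240·0.368 + 640·0.492)/2740 = 0.43185
V̂(p̂_st) = Σ W_h² p̂_h(1−p̂_h)/(n_h−1):
  stratum A: (420/2740)²·0.681·0.319/71 = 7.18914e-05
  stratum B: (1140/2740)²·0.401·0.599/206 = 0.000201842
  stratum C: (300/2740)²·0.123·0.877/56 = 2.30918e-05
  stratum D: (240/2740)²·0.368·0.632/18 = 9.9132e-05
  stratum E: (640/2740)²·0.492·0.508/58 = 0.000235104
V̂(p̂_st) = 0.000631061; SE = √V̂ = 0.0251209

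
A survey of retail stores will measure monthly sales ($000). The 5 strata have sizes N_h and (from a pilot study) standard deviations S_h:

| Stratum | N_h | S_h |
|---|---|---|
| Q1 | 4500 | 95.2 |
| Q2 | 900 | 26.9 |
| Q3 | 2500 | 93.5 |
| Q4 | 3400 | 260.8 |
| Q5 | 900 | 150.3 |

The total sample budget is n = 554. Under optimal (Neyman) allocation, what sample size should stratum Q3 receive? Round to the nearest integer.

Neyman allocation: n_h = n · N_h S_h / Σ N_i S_i, with n = 554.
  stratum Q1: N_h·S_h = 4500·95.2 = 428400.00
  stratum Q2: N_h·S_h = 900·26.9 = 24210.00
  stratum Q3: N_h·S_h = 2500·93.5 = 233750.00
  stratum Q4: N_h·S_h = 3400·260.8 = 886720.00
  stratum Q5: N_h·S_h = 900·150.3 = 135270.00
Σ N_h S_h = 1708350.00
n for stratum Q3 = 554·233750.00/1708350.00 = 75.803 → 76

76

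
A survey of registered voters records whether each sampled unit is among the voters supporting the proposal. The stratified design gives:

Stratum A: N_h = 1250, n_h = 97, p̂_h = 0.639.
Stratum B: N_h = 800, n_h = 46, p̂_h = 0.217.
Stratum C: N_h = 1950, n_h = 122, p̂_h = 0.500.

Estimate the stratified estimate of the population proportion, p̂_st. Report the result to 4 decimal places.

p̂_st ≈ 0.4868

N = 4000; stratum weights W_h = N_h/N.
p̂_st = Σ W_h p̂_h = (1250·0.639 + 800·0.217 + 1950·0.500)/4000 = 0.48684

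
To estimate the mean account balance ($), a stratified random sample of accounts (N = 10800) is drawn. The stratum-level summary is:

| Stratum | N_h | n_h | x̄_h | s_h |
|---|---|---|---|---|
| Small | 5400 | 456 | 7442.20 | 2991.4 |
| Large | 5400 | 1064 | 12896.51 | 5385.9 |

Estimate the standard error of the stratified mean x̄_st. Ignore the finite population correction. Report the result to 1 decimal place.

V̂(x̄_st) = Σ W_h² s_h²/n_h, with W_h = N_h/N and N = 10800:
  stratum Small: (5400/10800)²·2991.4²/456 = 4905.96
  stratum Large: (5400/10800)²·5385.9²/1064 = 6815.77
V̂(x̄_st) = 11721.7
SE(x̄_st) = √11721.7 = 108.267

SE(x̄_st) ≈ 108.3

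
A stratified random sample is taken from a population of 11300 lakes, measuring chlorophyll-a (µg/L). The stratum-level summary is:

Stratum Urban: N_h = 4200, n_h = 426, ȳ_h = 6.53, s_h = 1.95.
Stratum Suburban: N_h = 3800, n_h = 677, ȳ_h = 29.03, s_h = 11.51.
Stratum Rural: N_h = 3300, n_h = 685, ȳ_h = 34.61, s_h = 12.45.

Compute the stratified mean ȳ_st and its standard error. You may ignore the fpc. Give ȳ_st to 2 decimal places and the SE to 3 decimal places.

ȳ_st = Σ W_h ȳ_h = (4200·6.53 + 3800·29.03 + 3300·34.61)/11300 = 22.29673
V̂(ȳ_st) = Σ W_h² s_h²/n_h, with W_h = N_h/N and N = 11300:
  stratum Urban: (4200/11300)²·1.95²/426 = 0.00123311
  stratum Suburban: (3800/11300)²·11.51²/677 = 0.0221295
  stratum Rural: (3300/11300)²·12.45²/685 = 0.0192983
V̂(ȳ_st) = 0.0426609
SE(ȳ_st) = √0.0426609 = 0.206545

ȳ_st ≈ 22.30, SE ≈ 0.207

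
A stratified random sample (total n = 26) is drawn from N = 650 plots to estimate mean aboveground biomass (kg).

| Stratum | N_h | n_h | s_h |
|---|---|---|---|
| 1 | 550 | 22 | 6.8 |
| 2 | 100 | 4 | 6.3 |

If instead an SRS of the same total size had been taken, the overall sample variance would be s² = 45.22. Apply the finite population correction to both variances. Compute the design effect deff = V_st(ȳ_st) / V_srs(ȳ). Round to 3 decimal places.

V̂(ȳ_st) = Σ W_h² (1 − n_h/N_h) s_h²/n_h, with W_h = N_h/N and N = 650:
  stratum 1: (550/650)²·(1 − 22/550)·6.8²/22 = 1.44466
  stratum 2: (100/650)²·(1 − 4/100)·6.3²/4 = 0.225458
V_st = 1.67012
V_srs = (1 − 26/650)·45.22/26 = 1.66966
deff = V_st / V_srs = 1.67012/1.66966 = 1.0003

deff ≈ 1.000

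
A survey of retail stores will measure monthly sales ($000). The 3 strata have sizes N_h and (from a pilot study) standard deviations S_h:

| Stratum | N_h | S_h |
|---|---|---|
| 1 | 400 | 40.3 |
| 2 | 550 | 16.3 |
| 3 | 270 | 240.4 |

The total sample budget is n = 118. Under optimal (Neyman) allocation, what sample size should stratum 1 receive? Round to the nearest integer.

Neyman allocation: n_h = n · N_h S_h / Σ N_i S_i, with n = 118.
  stratum 1: N_h·S_h = 400·40.3 = 16120.00
  stratum 2: N_h·S_h = 550·16.3 = 8965.00
  stratum 3: N_h·S_h = 270·240.4 = 64908.00
Σ N_h S_h = 89993.00
n for stratum 1 = 118·16120.00/89993.00 = 21.137 → 21

21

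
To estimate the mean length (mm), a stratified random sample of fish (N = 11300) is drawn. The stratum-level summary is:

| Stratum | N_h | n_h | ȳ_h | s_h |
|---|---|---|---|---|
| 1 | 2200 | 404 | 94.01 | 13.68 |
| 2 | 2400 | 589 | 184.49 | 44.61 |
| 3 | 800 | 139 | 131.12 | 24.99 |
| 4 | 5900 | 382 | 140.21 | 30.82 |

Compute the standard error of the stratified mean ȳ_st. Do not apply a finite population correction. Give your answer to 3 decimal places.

V̂(ȳ_st) = Σ W_h² s_h²/n_h, with W_h = N_h/N and N = 11300:
  stratum 1: (2200/11300)²·13.68²/404 = 0.0175582
  stratum 2: (2400/11300)²·44.61²/589 = 0.15241
  stratum 3: (800/11300)²·24.99²/139 = 0.0225186
  stratum 4: (5900/11300)²·30.82²/382 = 0.677874
V̂(ȳ_st) = 0.870361
SE(ȳ_st) = √0.870361 = 0.932932

SE(ȳ_st) ≈ 0.933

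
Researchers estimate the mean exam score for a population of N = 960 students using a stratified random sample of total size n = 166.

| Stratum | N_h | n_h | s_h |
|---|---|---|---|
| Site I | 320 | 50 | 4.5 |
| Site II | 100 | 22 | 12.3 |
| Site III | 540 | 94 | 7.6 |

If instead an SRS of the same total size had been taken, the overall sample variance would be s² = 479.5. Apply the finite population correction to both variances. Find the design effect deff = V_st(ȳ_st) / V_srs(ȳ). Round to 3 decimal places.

V̂(ȳ_st) = Σ W_h² (1 − n_h/N_h) s_h²/n_h, with W_h = N_h/N and N = 960:
  stratum Site I: (320/960)²·(1 − 50/320)·4.5²/50 = 0.0379687
  stratum Site II: (100/960)²·(1 − 22/100)·12.3²/22 = 0.0582022
  stratum Site III: (540/960)²·(1 − 94/540)·7.6²/94 = 0.160578
V_st = 0.256749
V_srs = (1 − 166/960)·479.5/166 = 2.38908
deff = V_st / V_srs = 0.256749/2.38908 = 0.1075

deff ≈ 0.107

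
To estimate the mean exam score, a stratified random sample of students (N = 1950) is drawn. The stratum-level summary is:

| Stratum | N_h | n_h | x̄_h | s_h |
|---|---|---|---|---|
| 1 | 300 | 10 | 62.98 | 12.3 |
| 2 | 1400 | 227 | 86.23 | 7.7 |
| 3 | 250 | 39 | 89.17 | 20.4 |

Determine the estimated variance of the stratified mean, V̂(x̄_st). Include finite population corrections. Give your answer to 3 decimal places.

V̂(x̄_st) = Σ W_h² (1 − n_h/N_h) s_h²/n_h, with W_h = N_h/N and N = 1950:
  stratum 1: (300/1950)²·(1 − 10/300)·12.3²/10 = 0.346147
  stratum 2: (1400/1950)²·(1 − 227/1400)·7.7²/227 = 0.112801
  stratum 3: (250/1950)²·(1 − 39/250)·20.4²/39 = 0.14803
V̂(x̄_st) = 0.606977

V̂(x̄_st) ≈ 0.607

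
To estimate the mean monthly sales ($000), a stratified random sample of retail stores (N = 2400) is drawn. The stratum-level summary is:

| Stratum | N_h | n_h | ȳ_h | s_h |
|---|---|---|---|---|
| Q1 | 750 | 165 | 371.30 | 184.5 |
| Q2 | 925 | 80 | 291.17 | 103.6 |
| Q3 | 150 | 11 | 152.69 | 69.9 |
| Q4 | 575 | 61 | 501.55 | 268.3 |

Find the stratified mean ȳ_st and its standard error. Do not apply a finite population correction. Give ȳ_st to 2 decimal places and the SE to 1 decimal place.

ȳ_st ≈ 357.96, SE ≈ 10.5

ȳ_st = Σ W_h ȳ_h = (750·371.30 + 925·291.17 + 150·152.69 + 575·501.55)/2400 = 357.95917
V̂(ȳ_st) = Σ W_h² s_h²/n_h, with W_h = N_h/N and N = 2400:
  stratum Q1: (750/2400)²·184.5²/165 = 20.1469
  stratum Q2: (925/2400)²·103.6²/80 = 19.9292
  stratum Q3: (150/2400)²·69.9²/11 = 1.73509
  stratum Q4: (575/2400)²·268.3²/61 = 67.7368
V̂(ȳ_st) = 109.548
SE(ȳ_st) = √109.548 = 10.4665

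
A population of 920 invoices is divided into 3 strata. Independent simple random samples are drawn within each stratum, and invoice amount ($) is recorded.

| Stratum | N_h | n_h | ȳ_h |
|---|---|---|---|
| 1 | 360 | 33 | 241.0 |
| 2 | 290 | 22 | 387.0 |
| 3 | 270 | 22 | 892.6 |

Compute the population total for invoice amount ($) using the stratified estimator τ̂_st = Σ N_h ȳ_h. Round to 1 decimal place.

τ̂_st ≈ 439992.0

τ̂_st = Σ N_h ȳ_h = 360·241.0 + 290·387.0 + 270·892.6 = 439992.0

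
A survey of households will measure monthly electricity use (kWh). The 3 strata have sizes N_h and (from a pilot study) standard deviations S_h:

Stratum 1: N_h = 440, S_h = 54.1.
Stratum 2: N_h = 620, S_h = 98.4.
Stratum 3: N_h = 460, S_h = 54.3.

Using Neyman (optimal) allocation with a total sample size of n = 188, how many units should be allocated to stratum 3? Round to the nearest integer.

43

Neyman allocation: n_h = n · N_h S_h / Σ N_i S_i, with n = 188.
  stratum 1: N_h·S_h = 440·54.1 = 23804.00
  stratum 2: N_h·S_h = 620·98.4 = 61008.00
  stratum 3: N_h·S_h = 460·54.3 = 24978.00
Σ N_h S_h = 109790.00
n for stratum 3 = 188·24978.00/109790.00 = 42.771 → 43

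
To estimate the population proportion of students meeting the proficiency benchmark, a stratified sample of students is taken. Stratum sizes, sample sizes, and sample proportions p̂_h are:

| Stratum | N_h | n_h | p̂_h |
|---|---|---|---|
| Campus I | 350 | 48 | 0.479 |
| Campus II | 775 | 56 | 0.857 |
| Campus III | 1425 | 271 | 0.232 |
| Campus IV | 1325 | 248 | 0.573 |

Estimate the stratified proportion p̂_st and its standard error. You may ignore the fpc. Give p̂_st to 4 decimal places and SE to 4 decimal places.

N = 3875; stratum weights W_h = N_h/N.
p̂_st = Σ W_h p̂_h = (350·0.479 + 775·0.857 + 1425·0.232 + 1325·0.573)/3875 = 0.49591
V̂(p̂_st) = Σ W_h² p̂_h(1−p̂_h)/(n_h−1):
  stratum Campus I: (350/3875)²·0.479·0.521/47 = 4.3318e-05
  stratum Campus II: (775/3875)²·0.857·0.143/55 = 8.9128e-05
  stratum Campus III: (1425/3875)²·0.232·0.768/270 = 8.92425e-05
  stratum Campus IV: (1325/3875)²·0.573·0.427/247 = 0.000115817
V̂(p̂_st) = 0.000337506; SE = √V̂ = 0.0183713

p̂_st ≈ 0.4959, SE ≈ 0.0184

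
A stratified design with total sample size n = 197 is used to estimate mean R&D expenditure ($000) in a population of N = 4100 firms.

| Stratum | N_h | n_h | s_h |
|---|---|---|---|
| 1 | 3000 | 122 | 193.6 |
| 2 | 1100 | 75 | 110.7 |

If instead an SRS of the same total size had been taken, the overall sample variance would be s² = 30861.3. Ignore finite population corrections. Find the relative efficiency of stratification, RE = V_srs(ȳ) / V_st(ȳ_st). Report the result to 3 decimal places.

RE ≈ 0.889

V̂(ȳ_st) = Σ W_h² s_h²/n_h, with W_h = N_h/N and N = 4100:
  stratum 1: (3000/4100)²·193.6²/122 = 164.485
  stratum 2: (1100/4100)²·110.7²/75 = 11.7612
V_st = 176.246
V_srs = s²/n = 30861.3/197 = 156.656
Relative efficiency = V_srs / V_st = 156.656/176.246 = 0.8889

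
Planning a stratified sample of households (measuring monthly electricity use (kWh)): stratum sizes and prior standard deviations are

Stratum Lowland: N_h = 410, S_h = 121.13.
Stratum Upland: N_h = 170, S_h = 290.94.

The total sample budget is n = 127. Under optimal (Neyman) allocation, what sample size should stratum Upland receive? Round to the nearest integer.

63

Neyman allocation: n_h = n · N_h S_h / Σ N_i S_i, with n = 127.
  stratum Lowland: N_h·S_h = 410·121.13 = 49663.30
  stratum Upland: N_h·S_h = 170·290.94 = 49459.80
Σ N_h S_h = 99123.10
n for stratum Upland = 127·49459.80/99123.10 = 63.370 → 63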